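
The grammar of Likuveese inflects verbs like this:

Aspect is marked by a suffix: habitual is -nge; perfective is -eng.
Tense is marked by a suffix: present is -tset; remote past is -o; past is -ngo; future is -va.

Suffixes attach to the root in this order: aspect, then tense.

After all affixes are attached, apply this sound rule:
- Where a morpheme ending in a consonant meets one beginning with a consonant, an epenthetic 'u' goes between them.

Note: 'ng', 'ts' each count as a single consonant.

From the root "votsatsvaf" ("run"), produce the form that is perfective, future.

votsatsvafenguva

Attach aspect perfective -eng → votsatsvafeng.
Attach tense future -va → votsatsvafengva.
Apply epenthesis: votsatsvafengva → votsatsvafenguva.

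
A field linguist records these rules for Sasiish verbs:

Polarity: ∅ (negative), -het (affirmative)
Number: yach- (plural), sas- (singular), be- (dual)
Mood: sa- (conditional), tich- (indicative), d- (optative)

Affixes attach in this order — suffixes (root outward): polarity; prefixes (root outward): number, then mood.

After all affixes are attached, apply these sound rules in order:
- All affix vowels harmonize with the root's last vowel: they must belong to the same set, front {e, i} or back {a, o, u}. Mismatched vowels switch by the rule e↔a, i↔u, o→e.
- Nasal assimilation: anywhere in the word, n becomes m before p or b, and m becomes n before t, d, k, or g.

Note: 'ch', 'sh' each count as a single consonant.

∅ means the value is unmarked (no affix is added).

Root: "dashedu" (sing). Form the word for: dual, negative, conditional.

polarity = negative: zero marking, form stays dashedu.
Attach number dual be- → bedashedu.
Attach mood conditional sa- → sabedashedu.
Apply vowel harmony: sabedashedu → sabadashedu.
Nasal assimilation: no change.

sabadashedu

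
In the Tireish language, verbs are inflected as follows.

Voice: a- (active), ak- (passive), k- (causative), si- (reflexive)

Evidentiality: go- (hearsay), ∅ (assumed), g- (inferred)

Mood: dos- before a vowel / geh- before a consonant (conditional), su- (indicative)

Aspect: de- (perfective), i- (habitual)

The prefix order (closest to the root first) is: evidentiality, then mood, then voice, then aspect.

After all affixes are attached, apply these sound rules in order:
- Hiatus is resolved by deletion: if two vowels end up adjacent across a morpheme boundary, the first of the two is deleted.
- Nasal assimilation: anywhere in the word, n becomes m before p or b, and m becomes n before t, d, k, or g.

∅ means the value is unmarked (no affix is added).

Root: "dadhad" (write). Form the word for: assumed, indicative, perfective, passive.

daksudadhad

evidentiality = assumed: zero marking, form stays dadhad.
Attach mood indicative su- → sudadhad.
Attach voice passive ak- → aksudadhad.
Attach aspect perfective de- → deaksudadhad.
Apply vowel deletion: deaksudadhad → daksudadhad.
Nasal assimilation: no change.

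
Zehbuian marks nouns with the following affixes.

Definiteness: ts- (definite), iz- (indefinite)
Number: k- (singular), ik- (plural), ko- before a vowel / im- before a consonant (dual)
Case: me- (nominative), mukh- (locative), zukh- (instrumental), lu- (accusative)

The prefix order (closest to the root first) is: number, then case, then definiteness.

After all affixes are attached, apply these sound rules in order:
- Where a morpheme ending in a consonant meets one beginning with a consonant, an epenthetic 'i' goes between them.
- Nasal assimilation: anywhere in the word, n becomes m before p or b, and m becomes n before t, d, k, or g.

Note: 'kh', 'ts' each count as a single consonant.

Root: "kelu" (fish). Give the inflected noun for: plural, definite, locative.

tsimukhikikelu

Attach number plural ik- → ikkelu.
Attach case locative mukh- → mukhikkelu.
Attach definiteness definite ts- → tsmukhikkelu.
Apply epenthesis: tsmukhikkelu → tsimukhikikelu.
Nasal assimilation: no change.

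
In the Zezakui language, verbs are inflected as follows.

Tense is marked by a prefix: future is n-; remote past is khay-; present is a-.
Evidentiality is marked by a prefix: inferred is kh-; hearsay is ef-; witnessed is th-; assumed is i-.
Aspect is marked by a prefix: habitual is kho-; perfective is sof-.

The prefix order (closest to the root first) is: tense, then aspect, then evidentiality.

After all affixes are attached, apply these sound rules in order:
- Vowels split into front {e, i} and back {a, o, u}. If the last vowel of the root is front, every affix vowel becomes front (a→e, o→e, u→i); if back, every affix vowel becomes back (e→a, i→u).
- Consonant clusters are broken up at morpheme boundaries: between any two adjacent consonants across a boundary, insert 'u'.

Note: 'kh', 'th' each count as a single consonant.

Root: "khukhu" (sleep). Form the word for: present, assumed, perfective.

Attach tense present a- → akhukhu.
Attach aspect perfective sof- → sofakhukhu.
Attach evidentiality assumed i- → isofakhukhu.
Apply vowel harmony: isofakhukhu → usofakhukhu.
Epenthesis: no change.

usofakhukhu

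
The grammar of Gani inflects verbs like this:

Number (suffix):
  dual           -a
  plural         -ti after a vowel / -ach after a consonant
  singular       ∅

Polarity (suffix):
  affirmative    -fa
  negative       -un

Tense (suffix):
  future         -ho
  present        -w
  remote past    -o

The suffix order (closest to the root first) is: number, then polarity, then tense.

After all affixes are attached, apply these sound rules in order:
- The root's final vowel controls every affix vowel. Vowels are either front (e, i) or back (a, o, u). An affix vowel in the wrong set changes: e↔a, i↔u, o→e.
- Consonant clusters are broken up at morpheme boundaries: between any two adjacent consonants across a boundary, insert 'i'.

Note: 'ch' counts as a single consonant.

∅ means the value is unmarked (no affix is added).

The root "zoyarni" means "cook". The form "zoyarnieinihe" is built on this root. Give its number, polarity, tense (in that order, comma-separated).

dual, negative, future

Segment: zoyarni-a-un-ho.
number: -a → dual.
polarity: -un → negative.
tense: -ho → future.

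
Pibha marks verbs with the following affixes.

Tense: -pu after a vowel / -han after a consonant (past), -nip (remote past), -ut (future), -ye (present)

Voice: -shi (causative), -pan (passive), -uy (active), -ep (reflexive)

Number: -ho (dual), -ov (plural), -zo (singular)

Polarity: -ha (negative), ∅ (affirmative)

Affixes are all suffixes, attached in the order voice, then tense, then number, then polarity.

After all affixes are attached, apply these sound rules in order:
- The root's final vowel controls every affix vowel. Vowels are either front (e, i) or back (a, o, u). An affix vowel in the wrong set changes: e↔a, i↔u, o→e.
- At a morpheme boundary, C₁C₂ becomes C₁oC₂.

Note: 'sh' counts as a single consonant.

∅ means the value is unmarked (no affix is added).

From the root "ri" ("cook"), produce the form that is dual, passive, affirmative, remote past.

Attach voice passive -pan → ripan.
Attach tense remote past -nip → ripannip.
Attach number dual -ho → ripannipho.
polarity = affirmative: zero marking, form stays ripannipho.
Apply vowel harmony: ripannipho → ripenniphe.
Apply epenthesis: ripenniphe → ripenonipohe.

ripenonipohe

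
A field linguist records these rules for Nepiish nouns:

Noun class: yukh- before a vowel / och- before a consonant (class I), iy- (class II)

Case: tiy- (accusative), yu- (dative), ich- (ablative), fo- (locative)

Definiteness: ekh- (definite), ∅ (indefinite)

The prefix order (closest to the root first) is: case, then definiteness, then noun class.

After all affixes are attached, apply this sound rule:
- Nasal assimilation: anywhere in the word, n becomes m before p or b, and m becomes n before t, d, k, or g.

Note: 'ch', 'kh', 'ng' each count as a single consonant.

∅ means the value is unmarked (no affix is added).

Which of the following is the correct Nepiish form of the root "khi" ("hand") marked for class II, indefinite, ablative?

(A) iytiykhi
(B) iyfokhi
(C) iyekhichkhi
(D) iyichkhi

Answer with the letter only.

D

Attach case ablative ich- → ichkhi.
definiteness = indefinite: zero marking, form stays ichkhi.
Attach noun class class II iy- → iyichkhi.
Nasal assimilation: no change.
So the correct form is iyichkhi, option (D).
(A) iytiykhi is wrong: it uses accusative instead of ablative for case.
(C) iyekhichkhi is wrong: it uses definite instead of indefinite for definiteness.
(B) iyfokhi is wrong: it uses locative instead of ablative for case.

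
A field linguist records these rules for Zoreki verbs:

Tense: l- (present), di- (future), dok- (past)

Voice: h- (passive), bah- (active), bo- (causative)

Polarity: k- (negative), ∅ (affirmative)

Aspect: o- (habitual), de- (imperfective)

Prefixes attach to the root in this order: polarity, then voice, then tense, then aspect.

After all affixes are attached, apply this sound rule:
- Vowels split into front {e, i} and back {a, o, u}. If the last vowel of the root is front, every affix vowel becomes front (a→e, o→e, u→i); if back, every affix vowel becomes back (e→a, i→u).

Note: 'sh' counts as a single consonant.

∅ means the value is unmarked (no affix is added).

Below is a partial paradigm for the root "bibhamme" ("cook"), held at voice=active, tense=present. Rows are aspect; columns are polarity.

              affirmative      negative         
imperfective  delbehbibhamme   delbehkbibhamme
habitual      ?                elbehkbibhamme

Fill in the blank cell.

polarity = affirmative: zero marking, form stays bibhamme.
Attach voice active bah- → bahbibhamme.
Attach tense present l- → lbahbibhamme.
Attach aspect habitual o- → olbahbibhamme.
Apply vowel harmony: olbahbibhamme → elbehbibhamme.

elbehbibhamme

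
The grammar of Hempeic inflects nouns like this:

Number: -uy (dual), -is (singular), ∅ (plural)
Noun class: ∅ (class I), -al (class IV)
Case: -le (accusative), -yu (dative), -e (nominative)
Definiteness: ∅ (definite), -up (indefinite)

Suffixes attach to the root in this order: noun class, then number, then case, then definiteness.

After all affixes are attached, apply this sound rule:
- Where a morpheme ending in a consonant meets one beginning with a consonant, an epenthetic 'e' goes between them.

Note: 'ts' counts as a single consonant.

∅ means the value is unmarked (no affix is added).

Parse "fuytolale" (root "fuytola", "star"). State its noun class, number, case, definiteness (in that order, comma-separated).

class I, plural, accusative, definite

Segment: fuytola-le.
noun class: ∅ → class I.
number: ∅ → plural.
case: -le → accusative.
definiteness: ∅ → definite.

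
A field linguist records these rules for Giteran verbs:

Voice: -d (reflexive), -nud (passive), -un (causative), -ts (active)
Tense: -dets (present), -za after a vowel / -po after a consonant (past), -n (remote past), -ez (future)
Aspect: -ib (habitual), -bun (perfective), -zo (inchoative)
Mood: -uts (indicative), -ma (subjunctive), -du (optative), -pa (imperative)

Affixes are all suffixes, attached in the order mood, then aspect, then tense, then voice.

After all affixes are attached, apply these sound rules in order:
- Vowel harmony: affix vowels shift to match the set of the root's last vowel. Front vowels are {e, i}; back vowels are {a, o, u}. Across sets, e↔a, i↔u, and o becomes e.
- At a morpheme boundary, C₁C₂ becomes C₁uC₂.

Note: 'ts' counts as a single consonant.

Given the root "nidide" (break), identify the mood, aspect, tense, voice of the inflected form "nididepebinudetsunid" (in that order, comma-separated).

Segment: nidide-pa-bun-dets-nud.
mood: -pa → imperative.
aspect: -bun → perfective.
tense: -dets → present.
voice: -nud → passive.

imperative, perfective, present, passive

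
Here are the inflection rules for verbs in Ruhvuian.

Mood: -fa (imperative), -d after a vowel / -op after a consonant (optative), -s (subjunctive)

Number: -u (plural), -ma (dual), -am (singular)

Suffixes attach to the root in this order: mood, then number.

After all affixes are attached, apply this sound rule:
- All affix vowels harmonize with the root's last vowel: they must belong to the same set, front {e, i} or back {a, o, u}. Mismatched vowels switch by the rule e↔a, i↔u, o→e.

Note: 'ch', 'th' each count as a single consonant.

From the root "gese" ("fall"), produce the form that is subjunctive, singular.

Attach mood subjunctive -s → geses.
Attach number singular -am → gesesam.
Apply vowel harmony: gesesam → gesesem.

gesesem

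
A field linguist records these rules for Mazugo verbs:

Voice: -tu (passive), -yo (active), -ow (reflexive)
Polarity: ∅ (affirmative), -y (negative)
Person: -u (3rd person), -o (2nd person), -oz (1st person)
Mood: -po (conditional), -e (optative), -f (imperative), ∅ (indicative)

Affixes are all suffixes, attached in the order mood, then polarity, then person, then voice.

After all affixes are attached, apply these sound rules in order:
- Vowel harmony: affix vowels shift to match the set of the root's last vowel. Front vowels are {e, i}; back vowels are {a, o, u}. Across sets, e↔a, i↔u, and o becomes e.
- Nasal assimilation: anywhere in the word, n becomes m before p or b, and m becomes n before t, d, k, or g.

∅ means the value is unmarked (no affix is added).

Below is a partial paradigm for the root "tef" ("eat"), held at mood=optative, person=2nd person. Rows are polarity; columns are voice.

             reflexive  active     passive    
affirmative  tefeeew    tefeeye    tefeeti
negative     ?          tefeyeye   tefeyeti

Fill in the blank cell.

Attach mood optative -e → tefe.
Attach polarity negative -y → tefey.
Attach person 2nd person -o → tefeyo.
Attach voice reflexive -ow → tefeyoow.
Apply vowel harmony: tefeyoow → tefeyeew.
Nasal assimilation: no change.

tefeyeew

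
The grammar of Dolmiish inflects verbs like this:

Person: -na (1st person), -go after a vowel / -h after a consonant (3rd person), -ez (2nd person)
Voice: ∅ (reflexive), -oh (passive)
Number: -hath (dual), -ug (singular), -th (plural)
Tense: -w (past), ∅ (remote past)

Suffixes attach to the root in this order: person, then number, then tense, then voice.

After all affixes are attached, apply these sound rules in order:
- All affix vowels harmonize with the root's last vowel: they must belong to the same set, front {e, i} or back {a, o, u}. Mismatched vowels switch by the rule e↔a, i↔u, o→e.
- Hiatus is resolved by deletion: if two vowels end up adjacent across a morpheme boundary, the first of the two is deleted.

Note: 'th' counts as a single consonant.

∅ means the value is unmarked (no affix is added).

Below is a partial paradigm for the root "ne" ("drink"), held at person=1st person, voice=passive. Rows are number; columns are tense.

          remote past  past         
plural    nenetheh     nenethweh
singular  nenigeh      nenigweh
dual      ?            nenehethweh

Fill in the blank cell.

Attach person 1st person -na → nena.
Attach number dual -hath → nenahath.
tense = remote past: zero marking, form stays nenahath.
Attach voice passive -oh → nenahathoh.
Apply vowel harmony: nenahathoh → nenehetheh.
Vowel deletion: no change.

nenehetheh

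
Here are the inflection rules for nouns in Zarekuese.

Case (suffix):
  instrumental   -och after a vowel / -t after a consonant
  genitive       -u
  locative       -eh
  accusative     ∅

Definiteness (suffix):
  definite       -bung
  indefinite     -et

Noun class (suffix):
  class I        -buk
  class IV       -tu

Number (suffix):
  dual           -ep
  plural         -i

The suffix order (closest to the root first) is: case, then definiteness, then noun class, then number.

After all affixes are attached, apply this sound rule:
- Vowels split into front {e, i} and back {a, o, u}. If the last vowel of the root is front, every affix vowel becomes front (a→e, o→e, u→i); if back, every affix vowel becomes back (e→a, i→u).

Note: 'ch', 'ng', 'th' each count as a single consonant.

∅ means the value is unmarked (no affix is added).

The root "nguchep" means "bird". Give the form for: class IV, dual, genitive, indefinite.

Attach case genitive -u → nguchepu.
Attach definiteness indefinite -et → nguchepuet.
Attach noun class class IV -tu → nguchepuettu.
Attach number dual -ep → nguchepuettuep.
Apply vowel harmony: nguchepuettuep → nguchepiettiep.

nguchepiettiep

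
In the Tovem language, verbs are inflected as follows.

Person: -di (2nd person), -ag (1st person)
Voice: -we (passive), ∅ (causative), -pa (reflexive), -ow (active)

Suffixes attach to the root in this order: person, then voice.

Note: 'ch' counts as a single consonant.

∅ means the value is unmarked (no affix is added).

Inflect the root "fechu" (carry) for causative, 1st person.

Attach person 1st person -ag → fechuag.
voice = causative: zero marking, form stays fechuag.

fechuag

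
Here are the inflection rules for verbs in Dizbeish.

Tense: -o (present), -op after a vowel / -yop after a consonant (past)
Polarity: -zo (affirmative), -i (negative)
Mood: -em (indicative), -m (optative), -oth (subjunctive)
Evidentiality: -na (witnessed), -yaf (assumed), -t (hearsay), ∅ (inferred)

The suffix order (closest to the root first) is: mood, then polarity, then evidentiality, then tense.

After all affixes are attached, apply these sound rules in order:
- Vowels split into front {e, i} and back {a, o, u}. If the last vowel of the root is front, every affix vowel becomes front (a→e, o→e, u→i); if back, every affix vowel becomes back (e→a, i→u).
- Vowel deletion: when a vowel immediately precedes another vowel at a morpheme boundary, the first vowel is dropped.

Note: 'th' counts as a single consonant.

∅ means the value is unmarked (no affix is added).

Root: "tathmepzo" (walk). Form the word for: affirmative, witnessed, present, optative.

tathmepzomzono

Attach mood optative -m → tathmepzom.
Attach polarity affirmative -zo → tathmepzomzo.
Attach evidentiality witnessed -na → tathmepzomzona.
Attach tense present -o → tathmepzomzonao.
Vowel harmony: no change.
Apply vowel deletion: tathmepzomzonao → tathmepzomzono.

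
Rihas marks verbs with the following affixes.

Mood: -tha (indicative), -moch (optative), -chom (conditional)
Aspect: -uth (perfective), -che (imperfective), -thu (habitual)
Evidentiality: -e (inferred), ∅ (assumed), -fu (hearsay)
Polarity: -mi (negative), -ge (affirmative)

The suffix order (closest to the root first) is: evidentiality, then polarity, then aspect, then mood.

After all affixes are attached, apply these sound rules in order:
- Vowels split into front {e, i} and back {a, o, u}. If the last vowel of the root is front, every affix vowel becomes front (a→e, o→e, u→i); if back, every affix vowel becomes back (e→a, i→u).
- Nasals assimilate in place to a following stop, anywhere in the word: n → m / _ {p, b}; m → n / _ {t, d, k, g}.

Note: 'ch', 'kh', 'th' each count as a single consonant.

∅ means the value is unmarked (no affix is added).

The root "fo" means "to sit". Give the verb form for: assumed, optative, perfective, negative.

fomuuthmoch

evidentiality = assumed: zero marking, form stays fo.
Attach polarity negative -mi → fomi.
Attach aspect perfective -uth → fomiuth.
Attach mood optative -moch → fomiuthmoch.
Apply vowel harmony: fomiuthmoch → fomuuthmoch.
Nasal assimilation: no change.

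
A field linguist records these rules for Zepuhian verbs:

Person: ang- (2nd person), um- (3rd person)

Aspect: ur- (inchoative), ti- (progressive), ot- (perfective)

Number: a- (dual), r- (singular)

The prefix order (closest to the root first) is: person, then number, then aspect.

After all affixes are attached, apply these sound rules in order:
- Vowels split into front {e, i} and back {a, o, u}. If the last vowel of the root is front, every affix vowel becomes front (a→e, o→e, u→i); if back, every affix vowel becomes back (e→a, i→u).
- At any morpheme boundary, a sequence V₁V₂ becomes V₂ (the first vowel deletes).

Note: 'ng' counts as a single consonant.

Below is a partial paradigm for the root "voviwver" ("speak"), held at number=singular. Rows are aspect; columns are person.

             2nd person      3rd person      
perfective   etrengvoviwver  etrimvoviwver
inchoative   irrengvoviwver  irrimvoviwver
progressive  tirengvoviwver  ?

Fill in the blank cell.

Attach person 3rd person um- → umvoviwver.
Attach number singular r- → rumvoviwver.
Attach aspect progressive ti- → tirumvoviwver.
Apply vowel harmony: tirumvoviwver → tirimvoviwver.
Vowel deletion: no change.

tirimvoviwver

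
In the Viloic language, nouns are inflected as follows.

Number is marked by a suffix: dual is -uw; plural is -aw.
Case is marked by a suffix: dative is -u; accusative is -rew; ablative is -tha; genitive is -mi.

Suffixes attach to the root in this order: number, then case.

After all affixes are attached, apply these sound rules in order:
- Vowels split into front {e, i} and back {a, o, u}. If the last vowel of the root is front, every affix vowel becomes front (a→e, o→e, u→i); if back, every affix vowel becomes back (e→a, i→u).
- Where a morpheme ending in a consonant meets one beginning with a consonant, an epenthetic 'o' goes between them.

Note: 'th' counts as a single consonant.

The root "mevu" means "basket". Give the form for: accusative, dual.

Attach number dual -uw → mevuuw.
Attach case accusative -rew → mevuuwrew.
Apply vowel harmony: mevuuwrew → mevuuwraw.
Apply epenthesis: mevuuwraw → mevuuworaw.

mevuuworaw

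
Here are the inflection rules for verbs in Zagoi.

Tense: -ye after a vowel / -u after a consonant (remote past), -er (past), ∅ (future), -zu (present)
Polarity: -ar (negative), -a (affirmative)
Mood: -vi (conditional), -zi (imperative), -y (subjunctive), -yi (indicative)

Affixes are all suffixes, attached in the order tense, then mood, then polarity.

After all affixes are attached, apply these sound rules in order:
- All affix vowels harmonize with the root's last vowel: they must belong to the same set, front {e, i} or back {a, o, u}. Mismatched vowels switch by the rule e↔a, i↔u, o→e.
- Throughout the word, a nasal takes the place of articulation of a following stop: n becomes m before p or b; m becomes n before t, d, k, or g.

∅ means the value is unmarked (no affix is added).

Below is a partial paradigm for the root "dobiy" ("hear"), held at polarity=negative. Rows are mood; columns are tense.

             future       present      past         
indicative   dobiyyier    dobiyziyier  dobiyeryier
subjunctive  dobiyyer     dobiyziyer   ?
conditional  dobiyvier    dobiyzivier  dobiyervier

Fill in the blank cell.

dobiyeryer

Attach tense past -er → dobiyer.
Attach mood subjunctive -y → dobiyery.
Attach polarity negative -ar → dobiyeryar.
Apply vowel harmony: dobiyeryar → dobiyeryer.
Nasal assimilation: no change.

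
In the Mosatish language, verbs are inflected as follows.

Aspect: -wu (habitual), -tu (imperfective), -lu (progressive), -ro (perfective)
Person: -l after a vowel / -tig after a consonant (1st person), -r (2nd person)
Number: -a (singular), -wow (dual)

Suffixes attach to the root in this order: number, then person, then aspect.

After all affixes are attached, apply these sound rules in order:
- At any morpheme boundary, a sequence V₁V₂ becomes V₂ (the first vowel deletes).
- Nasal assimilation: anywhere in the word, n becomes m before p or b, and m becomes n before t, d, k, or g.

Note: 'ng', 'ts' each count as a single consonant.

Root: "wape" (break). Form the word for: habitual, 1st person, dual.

Attach number dual -wow → wapewow.
Attach person 1st person -tig (after consonant 'w') → wapewowtig.
Attach aspect habitual -wu → wapewowtigwu.
Vowel deletion: no change.
Nasal assimilation: no change.

wapewowtigwu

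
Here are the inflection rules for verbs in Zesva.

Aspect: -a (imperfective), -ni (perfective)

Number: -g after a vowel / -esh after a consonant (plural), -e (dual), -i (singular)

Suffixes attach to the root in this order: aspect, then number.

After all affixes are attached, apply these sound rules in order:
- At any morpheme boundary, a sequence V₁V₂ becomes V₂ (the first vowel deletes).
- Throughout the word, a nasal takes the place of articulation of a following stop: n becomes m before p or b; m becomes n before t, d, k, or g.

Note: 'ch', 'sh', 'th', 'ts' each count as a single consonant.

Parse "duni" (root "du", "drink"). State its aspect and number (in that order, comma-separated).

Segment: du-ni-i.
aspect: -ni → perfective.
number: -i → singular.

perfective, singular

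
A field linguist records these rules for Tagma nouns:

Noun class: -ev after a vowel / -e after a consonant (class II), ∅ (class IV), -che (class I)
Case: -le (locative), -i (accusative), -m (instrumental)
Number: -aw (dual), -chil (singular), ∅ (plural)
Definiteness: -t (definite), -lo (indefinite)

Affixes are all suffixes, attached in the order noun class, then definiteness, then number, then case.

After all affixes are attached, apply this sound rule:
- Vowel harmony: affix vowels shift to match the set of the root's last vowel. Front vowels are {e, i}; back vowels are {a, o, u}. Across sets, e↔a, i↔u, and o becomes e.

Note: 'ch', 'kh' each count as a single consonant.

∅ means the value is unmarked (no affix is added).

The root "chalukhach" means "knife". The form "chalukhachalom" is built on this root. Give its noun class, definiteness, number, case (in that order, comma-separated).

class II, indefinite, plural, instrumental

Segment: chalukhach-e-lo-m.
noun class: -ev/e → class II.
definiteness: -lo → indefinite.
number: ∅ → plural.
case: -m → instrumental.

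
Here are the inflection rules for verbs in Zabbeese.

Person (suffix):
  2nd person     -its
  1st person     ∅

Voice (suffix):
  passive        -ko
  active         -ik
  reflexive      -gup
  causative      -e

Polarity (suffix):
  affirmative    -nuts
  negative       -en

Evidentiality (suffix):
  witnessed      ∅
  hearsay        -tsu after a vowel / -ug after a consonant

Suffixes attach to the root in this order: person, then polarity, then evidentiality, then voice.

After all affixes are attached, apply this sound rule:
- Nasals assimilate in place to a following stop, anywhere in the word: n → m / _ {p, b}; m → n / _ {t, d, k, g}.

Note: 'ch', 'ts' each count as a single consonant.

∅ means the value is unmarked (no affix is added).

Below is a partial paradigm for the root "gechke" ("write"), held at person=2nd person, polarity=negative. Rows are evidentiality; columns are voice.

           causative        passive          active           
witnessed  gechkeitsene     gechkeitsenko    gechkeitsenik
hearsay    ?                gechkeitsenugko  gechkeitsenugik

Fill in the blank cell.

gechkeitsenuge

Attach person 2nd person -its → gechkeits.
Attach polarity negative -en → gechkeitsen.
Attach evidentiality hearsay -ug (after consonant 'n') → gechkeitsenug.
Attach voice causative -e → gechkeitsenuge.
Nasal assimilation: no change.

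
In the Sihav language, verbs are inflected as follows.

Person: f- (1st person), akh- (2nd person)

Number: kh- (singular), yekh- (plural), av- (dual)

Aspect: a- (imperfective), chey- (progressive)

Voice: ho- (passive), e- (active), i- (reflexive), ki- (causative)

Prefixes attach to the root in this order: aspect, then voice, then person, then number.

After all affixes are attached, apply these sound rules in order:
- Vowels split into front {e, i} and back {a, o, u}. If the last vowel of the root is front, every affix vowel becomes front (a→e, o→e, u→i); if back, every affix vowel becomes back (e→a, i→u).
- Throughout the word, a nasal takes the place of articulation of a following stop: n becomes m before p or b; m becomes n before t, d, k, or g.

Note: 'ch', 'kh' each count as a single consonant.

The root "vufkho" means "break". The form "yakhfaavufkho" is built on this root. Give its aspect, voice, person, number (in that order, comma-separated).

Segment: yekh-f-e-a-vufkho.
aspect: a- → imperfective.
voice: e- → active.
person: f- → 1st person.
number: yekh- → plural.

imperfective, active, 1st person, plural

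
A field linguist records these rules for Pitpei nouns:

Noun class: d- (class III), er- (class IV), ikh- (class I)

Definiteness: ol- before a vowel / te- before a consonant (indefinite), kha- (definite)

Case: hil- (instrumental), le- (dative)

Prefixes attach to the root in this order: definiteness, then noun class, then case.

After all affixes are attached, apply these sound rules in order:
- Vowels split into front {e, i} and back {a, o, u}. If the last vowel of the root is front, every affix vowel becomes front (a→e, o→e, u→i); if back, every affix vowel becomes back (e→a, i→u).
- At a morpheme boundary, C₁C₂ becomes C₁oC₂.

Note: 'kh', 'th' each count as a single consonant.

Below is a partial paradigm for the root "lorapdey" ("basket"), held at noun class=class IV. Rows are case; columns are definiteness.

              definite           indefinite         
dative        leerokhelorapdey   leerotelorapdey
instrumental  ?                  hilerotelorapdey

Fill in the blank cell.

hilerokhelorapdey

Attach definiteness definite kha- → khalorapdey.
Attach noun class class IV er- → erkhalorapdey.
Attach case instrumental hil- → hilerkhalorapdey.
Apply vowel harmony: hilerkhalorapdey → hilerkhelorapdey.
Apply epenthesis: hilerkhelorapdey → hilerokhelorapdey.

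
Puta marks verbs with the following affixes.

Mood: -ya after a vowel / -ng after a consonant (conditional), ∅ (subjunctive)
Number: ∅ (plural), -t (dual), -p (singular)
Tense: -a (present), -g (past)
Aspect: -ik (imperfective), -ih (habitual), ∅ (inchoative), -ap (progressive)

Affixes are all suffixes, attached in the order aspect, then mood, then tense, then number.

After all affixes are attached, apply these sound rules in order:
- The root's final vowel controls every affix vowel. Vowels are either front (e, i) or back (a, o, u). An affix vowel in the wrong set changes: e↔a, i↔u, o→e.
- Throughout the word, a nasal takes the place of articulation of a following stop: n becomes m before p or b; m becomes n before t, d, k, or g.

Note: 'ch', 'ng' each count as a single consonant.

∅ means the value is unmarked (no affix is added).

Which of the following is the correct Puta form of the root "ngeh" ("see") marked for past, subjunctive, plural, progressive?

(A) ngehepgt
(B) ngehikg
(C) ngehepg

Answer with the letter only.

Attach aspect progressive -ap → ngehap.
mood = subjunctive: zero marking, form stays ngehap.
Attach tense past -g → ngehapg.
number = plural: zero marking, form stays ngehapg.
Apply vowel harmony: ngehapg → ngehepg.
Nasal assimilation: no change.
So the correct form is ngehepg, option (C).
(B) ngehikg is wrong: it uses imperfective instead of progressive for aspect.
(A) ngehepgt is wrong: it uses dual instead of plural for number.

C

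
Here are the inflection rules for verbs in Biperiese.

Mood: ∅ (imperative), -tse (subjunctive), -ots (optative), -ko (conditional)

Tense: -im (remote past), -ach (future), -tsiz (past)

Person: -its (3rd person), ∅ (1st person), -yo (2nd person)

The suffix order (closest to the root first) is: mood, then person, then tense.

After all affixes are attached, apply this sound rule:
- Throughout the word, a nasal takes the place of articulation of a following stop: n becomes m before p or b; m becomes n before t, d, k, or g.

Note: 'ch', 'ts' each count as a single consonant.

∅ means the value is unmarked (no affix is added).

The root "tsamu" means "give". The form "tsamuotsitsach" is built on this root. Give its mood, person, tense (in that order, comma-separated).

optative, 3rd person, future

Segment: tsamu-ots-its-ach.
mood: -ots → optative.
person: -its → 3rd person.
tense: -ach → future.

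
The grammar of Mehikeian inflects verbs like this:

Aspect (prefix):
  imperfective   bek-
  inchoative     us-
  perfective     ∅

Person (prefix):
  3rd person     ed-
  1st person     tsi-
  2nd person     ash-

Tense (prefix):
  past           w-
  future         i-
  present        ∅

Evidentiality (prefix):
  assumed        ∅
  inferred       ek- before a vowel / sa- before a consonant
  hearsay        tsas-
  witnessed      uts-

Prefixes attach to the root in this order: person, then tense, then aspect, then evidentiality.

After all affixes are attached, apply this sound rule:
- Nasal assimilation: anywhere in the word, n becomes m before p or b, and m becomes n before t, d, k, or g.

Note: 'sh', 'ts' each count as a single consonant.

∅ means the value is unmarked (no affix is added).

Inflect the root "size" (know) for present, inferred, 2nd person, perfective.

ekashsize

Attach person 2nd person ash- → ashsize.
tense = present: zero marking, form stays ashsize.
aspect = perfective: zero marking, form stays ashsize.
Attach evidentiality inferred ek- (before vowel 'a') → ekashsize.
Nasal assimilation: no change.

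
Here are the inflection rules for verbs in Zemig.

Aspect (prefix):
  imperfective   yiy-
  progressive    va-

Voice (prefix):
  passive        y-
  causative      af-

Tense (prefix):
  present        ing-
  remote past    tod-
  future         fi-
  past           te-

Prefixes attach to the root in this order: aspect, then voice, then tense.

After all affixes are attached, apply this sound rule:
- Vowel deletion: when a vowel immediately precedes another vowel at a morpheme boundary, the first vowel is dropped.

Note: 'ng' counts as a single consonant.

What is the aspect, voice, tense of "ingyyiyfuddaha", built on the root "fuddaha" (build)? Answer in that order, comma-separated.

Segment: ing-y-yiy-fuddaha.
aspect: yiy- → imperfective.
voice: y- → passive.
tense: ing- → present.

imperfective, passive, present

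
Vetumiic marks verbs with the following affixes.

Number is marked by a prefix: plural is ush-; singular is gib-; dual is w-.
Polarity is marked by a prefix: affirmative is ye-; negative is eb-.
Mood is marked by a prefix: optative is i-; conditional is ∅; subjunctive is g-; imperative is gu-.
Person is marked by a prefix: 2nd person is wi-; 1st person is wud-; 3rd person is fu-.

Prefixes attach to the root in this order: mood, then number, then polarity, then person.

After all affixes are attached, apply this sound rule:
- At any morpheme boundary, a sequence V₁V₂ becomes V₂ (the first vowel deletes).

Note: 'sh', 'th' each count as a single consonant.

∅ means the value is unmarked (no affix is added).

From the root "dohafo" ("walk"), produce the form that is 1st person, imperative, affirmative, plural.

Attach mood imperative gu- → gudohafo.
Attach number plural ush- → ushgudohafo.
Attach polarity affirmative ye- → yeushgudohafo.
Attach person 1st person wud- → wudyeushgudohafo.
Apply vowel deletion: wudyeushgudohafo → wudyushgudohafo.

wudyushgudohafo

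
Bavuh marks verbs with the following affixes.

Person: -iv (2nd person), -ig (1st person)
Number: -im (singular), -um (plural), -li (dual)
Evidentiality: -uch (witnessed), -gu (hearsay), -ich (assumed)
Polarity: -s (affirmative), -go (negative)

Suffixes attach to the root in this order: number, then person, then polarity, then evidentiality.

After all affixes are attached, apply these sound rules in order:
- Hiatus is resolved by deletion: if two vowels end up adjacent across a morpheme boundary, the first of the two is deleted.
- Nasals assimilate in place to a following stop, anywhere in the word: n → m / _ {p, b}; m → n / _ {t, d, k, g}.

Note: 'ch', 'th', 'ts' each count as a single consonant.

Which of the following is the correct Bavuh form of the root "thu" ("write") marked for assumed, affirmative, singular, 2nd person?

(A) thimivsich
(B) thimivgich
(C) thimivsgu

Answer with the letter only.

A

Attach number singular -im → thuim.
Attach person 2nd person -iv → thuimiv.
Attach polarity affirmative -s → thuimivs.
Attach evidentiality assumed -ich → thuimivsich.
Apply vowel deletion: thuimivsich → thimivsich.
Nasal assimilation: no change.
So the correct form is thimivsich, option (A).
(B) thimivgich is wrong: it uses negative instead of affirmative for polarity.
(C) thimivsgu is wrong: it uses hearsay instead of assumed for evidentiality.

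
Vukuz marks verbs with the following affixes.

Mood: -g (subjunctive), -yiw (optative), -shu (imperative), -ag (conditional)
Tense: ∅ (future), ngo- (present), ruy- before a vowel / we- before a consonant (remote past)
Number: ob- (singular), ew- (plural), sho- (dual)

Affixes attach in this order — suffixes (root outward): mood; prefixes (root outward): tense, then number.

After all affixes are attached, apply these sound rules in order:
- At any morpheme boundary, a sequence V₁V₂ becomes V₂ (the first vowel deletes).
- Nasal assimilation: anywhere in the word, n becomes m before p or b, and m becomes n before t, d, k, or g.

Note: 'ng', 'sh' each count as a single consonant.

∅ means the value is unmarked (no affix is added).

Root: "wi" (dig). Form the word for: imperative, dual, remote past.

showewishu

Attach mood imperative -shu → wishu.
Attach tense remote past we- (before consonant 'w') → wewishu.
Attach number dual sho- → showewishu.
Vowel deletion: no change.
Nasal assimilation: no change.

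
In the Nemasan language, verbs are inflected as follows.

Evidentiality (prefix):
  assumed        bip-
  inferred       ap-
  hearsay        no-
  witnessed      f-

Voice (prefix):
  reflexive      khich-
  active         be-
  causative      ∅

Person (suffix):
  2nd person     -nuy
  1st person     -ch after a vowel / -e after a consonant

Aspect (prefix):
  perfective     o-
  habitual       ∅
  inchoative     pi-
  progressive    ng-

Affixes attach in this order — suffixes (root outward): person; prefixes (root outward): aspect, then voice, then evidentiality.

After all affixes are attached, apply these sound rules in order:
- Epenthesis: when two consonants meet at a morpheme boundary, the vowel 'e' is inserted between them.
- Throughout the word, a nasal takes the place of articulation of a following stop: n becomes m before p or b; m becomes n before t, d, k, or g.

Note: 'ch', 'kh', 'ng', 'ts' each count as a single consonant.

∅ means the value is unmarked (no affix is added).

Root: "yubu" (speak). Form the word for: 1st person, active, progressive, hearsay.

Attach aspect progressive ng- → ngyubu.
Attach voice active be- → bengyubu.
Attach evidentiality hearsay no- → nobengyubu.
Attach person 1st person -ch (after vowel 'u') → nobengyubuch.
Apply epenthesis: nobengyubuch → nobengeyubuch.
Nasal assimilation: no change.

nobengeyubuch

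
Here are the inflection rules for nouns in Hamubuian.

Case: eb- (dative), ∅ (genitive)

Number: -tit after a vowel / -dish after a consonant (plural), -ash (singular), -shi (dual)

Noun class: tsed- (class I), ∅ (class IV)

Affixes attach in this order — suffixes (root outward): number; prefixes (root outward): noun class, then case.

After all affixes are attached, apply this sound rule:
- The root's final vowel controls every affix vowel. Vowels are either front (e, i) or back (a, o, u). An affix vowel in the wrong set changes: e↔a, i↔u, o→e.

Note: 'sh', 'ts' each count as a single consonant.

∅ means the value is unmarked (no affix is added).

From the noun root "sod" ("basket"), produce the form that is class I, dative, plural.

Attach number plural -dish (after consonant 'd') → soddish.
Attach noun class class I tsed- → tsedsoddish.
Attach case dative eb- → ebtsedsoddish.
Apply vowel harmony: ebtsedsoddish → abtsadsoddush.

abtsadsoddush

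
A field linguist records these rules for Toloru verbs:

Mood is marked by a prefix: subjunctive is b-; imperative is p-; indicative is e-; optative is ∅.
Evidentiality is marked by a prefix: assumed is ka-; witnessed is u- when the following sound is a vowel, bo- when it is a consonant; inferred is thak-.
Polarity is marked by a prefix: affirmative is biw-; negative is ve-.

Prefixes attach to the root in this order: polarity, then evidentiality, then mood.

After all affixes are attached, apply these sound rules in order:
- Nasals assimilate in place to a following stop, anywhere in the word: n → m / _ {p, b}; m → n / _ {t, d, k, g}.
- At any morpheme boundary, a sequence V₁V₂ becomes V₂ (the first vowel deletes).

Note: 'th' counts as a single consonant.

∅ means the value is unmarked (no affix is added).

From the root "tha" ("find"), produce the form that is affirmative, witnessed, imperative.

pbobiwtha

Attach polarity affirmative biw- → biwtha.
Attach evidentiality witnessed bo- (before consonant 'b') → bobiwtha.
Attach mood imperative p- → pbobiwtha.
Nasal assimilation: no change.
Vowel deletion: no change.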